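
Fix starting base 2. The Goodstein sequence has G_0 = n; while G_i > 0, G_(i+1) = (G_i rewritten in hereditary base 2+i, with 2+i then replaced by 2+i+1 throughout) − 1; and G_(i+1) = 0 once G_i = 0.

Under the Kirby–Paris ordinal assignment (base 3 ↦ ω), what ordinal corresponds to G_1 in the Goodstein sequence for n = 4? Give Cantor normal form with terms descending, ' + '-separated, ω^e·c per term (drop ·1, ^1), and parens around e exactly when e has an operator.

(0) 4|_2 = 2^2 ↦ 3^3|_3 = 27 ⇒ 26
(1) 26|_3 = 2·3^2 + 2·3 + 2 ↦ 2·4^2 + 2·4 + 2|_4 = 42 ⇒ 41

ω^2·2 + ω·2 + 2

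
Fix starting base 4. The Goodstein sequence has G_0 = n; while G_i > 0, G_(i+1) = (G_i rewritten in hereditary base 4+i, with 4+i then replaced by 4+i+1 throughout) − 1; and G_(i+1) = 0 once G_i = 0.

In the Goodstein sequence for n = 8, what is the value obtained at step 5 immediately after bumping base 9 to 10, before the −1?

G_0=8  [base 4] 2·4  →[4↦5]→  2·5 = 10  −1 ⇒ G_1=9
G_1=9  [base 5] 5 + 4  →[5↦6]→  6 + 4 = 10  −1 ⇒ G_2=9
G_2=9  [base 6] 6 + 3  →[6↦7]→  7 + 3 = 10  −1 ⇒ G_3=9
G_3=9  [base 7] 7 + 2  →[7↦8]→  8 + 2 = 10  −1 ⇒ G_4=9
G_4=9  [base 8] 8 + 1  →[8↦9]→  9 + 1 = 10  −1 ⇒ G_5=9
G_5=9  [base 9] 9  →[9↦10]→  10 = 10  −1 ⇒ G_6=9

10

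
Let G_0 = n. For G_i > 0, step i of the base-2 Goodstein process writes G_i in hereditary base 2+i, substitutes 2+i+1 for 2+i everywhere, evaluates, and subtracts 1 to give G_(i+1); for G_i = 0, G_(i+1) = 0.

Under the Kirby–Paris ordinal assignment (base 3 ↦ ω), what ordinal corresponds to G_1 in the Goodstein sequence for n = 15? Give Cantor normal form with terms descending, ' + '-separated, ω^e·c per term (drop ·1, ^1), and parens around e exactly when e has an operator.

15 —HB2→ 2^(2 + 1) + 2^2 + 2 + 1 —bump→ 3^(3 + 1) + 3^3 + 3 + 1 = 112 —(−1)→ 111
111 —HB3→ 3^(3 + 1) + 3^3 + 3 —bump→ 4^(4 + 1) + 4^4 + 4 = 1284 —(−1)→ 1283

ω^(ω + 1) + ω^ω + ω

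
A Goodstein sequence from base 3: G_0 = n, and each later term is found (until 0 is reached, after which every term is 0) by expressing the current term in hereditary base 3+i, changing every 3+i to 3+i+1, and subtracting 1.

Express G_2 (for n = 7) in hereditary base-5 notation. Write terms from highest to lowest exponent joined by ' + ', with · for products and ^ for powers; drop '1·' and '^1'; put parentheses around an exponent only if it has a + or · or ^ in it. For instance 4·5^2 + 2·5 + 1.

5 + 4

step 0: 7 = 2·3 + 1; sub 4 for 3: 2·4 + 1; = 9; G_1 = 9−1 = 8
step 1: 8 = 2·4; sub 5 for 4: 2·5; = 10; G_2 = 10−1 = 9
step 2: 9 = 5 + 4; sub 6 for 5: 6 + 4; = 10; G_3 = 10−1 = 9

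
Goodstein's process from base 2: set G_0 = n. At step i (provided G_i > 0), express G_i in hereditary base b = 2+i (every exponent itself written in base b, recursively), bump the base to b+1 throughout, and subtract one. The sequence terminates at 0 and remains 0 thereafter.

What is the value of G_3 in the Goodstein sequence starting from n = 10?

base 2: 10 = 2^(2 + 1) + 2; at 3: 3^(3 + 1) + 3 = 84; next = 83
base 3: 83 = 3^(3 + 1) + 2; at 4: 4^(4 + 1) + 2 = 1026; next = 1025
base 4: 1025 = 4^(4 + 1) + 1; at 5: 5^(5 + 1) + 1 = 15626; next = 15625
base 5: 15625 = 5^(5 + 1); at 6: 6^(6 + 1) = 279936; next = 279935

15625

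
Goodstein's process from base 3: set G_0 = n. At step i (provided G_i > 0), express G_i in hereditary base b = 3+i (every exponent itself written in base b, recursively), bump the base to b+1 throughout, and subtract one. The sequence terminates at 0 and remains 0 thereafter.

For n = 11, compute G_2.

base 3: 11 = 3^2 + 2; at 4: 4^2 + 2 = 18; next = 17
base 4: 17 = 4^2 + 1; at 5: 5^2 + 1 = 26; next = 25
base 5: 25 = 5^2; at 6: 6^2 = 36; next = 35

25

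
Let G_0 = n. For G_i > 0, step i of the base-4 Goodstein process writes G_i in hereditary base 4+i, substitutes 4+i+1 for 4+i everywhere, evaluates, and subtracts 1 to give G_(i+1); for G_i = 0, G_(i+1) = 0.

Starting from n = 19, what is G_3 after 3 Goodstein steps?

19 —HB4→ 4^2 + 3 —bump→ 5^2 + 3 = 28 —(−1)→ 27
27 —HB5→ 5^2 + 2 —bump→ 6^2 + 2 = 38 —(−1)→ 37
37 —HB6→ 6^2 + 1 —bump→ 7^2 + 1 = 50 —(−1)→ 49

49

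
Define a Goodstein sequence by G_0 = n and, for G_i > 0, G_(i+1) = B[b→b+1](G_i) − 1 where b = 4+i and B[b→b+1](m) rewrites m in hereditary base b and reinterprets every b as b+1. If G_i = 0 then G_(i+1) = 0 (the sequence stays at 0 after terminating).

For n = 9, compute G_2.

11

base 4: 9 = 2·4 + 1; at 5: 2·5 + 1 = 11; next = 10
base 5: 10 = 2·5; at 6: 2·6 = 12; next = 11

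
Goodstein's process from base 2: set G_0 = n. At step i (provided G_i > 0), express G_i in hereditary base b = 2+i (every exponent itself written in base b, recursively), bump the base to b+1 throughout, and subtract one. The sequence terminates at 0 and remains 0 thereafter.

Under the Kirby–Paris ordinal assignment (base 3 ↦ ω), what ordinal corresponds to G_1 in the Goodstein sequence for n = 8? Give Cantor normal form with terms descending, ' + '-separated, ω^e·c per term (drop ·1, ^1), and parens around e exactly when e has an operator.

8 —HB2→ 2^(2 + 1) —bump→ 3^(3 + 1) = 81 —(−1)→ 80
80 —HB3→ 2·3^3 + 2·3^2 + 2·3 + 2 —bump→ 2·4^4 + 2·4^2 + 2·4 + 2 = 554 —(−1)→ 553

ω^ω·2 + ω^2·2 + ω·2 + 2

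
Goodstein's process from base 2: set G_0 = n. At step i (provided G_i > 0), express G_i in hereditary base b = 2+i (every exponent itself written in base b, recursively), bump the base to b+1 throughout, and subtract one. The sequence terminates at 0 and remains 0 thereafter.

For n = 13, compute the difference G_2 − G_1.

1171

base 2: 13 = 2^(2 + 1) + 2^2 + 1; at 3: 3^(3 + 1) + 3^3 + 1 = 109; next = 108
base 3: 108 = 3^(3 + 1) + 3^3; at 4: 4^(4 + 1) + 4^4 = 1280; next = 1279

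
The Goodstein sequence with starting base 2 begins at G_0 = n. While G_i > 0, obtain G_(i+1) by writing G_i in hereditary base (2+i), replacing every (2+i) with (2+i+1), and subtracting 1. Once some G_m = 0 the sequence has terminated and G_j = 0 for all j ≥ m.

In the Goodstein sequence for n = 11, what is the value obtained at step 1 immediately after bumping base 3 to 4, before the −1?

step 0: 11 = 2^(2 + 1) + 2 + 1; sub 3 for 2: 3^(3 + 1) + 3 + 1; = 85; G_1 = 85−1 = 84
step 1: 84 = 3^(3 + 1) + 3; sub 4 for 3: 4^(4 + 1) + 4; = 1028; G_2 = 1028−1 = 1027

1028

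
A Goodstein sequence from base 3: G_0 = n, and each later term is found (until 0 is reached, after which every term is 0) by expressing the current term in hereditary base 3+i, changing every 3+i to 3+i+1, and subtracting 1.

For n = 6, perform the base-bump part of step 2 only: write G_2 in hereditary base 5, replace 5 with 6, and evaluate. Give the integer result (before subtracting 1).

[0] 6 ≡ 2·3 (base 3). Lift 4: 8. −1: 7.
[1] 7 ≡ 4 + 3 (base 4). Lift 5: 8. −1: 7.
[2] 7 ≡ 5 + 2 (base 5). Lift 6: 8. −1: 7.

8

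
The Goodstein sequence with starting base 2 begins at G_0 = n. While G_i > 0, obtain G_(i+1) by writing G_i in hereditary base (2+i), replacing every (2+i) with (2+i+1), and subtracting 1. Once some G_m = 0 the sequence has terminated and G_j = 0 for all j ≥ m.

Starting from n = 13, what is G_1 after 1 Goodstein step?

i=0: 13 = 2^(2 + 1) + 2^2 + 1 (b=2); 2→3: 3^(3 + 1) + 3^3 + 1 = 109; 109−1 = 108
i=1: 108 = 3^(3 + 1) + 3^3 (b=3); 3→4: 4^(4 + 1) + 4^4 = 1280; 1280−1 = 1279

108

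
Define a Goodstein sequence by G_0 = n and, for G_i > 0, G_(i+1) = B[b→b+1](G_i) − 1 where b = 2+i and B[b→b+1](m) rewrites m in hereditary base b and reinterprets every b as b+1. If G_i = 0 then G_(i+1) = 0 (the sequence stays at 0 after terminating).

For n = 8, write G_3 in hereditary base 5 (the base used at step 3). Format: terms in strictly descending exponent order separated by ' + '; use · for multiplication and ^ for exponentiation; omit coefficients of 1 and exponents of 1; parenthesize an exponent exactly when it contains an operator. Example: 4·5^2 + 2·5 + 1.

2·5^5 + 2·5^2 + 2·5

(0) 8|_2 = 2^(2 + 1) ↦ 3^(3 + 1)|_3 = 81 ⇒ 80
(1) 80|_3 = 2·3^3 + 2·3^2 + 2·3 + 2 ↦ 2·4^4 + 2·4^2 + 2·4 + 2|_4 = 554 ⇒ 553
(2) 553|_4 = 2·4^4 + 2·4^2 + 2·4 + 1 ↦ 2·5^5 + 2·5^2 + 2·5 + 1|_5 = 6311 ⇒ 6310
(3) 6310|_5 = 2·5^5 + 2·5^2 + 2·5 ↦ 2·6^6 + 2·6^2 + 2·6|_6 = 93396 ⇒ 93395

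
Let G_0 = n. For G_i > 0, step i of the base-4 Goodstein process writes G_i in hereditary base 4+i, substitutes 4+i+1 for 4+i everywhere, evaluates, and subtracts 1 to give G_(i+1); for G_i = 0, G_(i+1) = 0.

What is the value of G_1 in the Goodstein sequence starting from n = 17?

step 0: 17 = 4^2 + 1; sub 5 for 4: 5^2 + 1; = 26; G_1 = 26−1 = 25
step 1: 25 = 5^2; sub 6 for 5: 6^2; = 36; G_2 = 36−1 = 35

25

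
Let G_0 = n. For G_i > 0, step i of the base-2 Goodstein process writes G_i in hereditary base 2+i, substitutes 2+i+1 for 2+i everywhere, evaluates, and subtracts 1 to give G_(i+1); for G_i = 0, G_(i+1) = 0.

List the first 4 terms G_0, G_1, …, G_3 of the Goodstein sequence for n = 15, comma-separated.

15, 111, 1283, 18752

G_0 = 15. HB_2(15) = 2^(2 + 1) + 2^2 + 2 + 1. Bump = 112. G_1 = 111.
G_1 = 111. HB_3(111) = 3^(3 + 1) + 3^3 + 3. Bump = 1284. G_2 = 1283.
G_2 = 1283. HB_4(1283) = 4^(4 + 1) + 4^4 + 3. Bump = 18753. G_3 = 18752.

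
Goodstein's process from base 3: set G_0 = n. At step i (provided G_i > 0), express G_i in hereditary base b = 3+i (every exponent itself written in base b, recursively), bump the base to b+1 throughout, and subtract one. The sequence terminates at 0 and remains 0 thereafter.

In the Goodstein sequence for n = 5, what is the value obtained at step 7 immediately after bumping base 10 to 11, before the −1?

1

5 —HB3→ 3 + 2 —bump→ 4 + 2 = 6 —(−1)→ 5
5 —HB4→ 4 + 1 —bump→ 5 + 1 = 6 —(−1)→ 5
5 —HB5→ 5 —bump→ 6 = 6 —(−1)→ 5
5 —HB6→ 5 —bump→ 5 = 5 —(−1)→ 4
4 —HB7→ 4 —bump→ 4 = 4 —(−1)→ 3
3 —HB8→ 3 —bump→ 3 = 3 —(−1)→ 2
2 —HB9→ 2 —bump→ 2 = 2 —(−1)→ 1
1 —HB10→ 1 —bump→ 1 = 1 —(−1)→ 0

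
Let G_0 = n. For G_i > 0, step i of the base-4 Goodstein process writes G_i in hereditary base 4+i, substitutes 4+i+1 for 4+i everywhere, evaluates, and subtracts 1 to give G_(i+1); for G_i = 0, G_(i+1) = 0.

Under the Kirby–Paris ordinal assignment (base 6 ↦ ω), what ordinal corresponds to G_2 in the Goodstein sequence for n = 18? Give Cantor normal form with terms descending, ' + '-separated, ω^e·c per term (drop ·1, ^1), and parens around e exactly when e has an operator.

base 4: 18 = 4^2 + 2; at 5: 5^2 + 2 = 27; next = 26
base 5: 26 = 5^2 + 1; at 6: 6^2 + 1 = 37; next = 36
base 6: 36 = 6^2; at 7: 7^2 = 49; next = 48

ω^2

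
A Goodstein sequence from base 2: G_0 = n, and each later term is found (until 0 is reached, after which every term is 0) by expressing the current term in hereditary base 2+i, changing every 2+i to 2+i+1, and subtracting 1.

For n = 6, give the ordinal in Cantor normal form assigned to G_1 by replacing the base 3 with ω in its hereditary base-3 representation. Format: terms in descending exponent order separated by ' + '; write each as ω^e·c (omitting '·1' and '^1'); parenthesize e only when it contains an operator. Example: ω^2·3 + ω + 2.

ω^ω + 2

6 —HB2→ 2^2 + 2 —bump→ 3^3 + 3 = 30 —(−1)→ 29
29 —HB3→ 3^3 + 2 —bump→ 4^4 + 2 = 258 —(−1)→ 257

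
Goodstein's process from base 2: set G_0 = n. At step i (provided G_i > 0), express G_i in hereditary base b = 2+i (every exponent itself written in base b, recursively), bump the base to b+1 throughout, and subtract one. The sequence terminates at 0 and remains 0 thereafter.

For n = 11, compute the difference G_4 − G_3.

G_0 = 11. HB_2(11) = 2^(2 + 1) + 2 + 1. Bump = 85. G_1 = 84.
G_1 = 84. HB_3(84) = 3^(3 + 1) + 3. Bump = 1028. G_2 = 1027.
G_2 = 1027. HB_4(1027) = 4^(4 + 1) + 3. Bump = 15628. G_3 = 15627.
G_3 = 15627. HB_5(15627) = 5^(5 + 1) + 2. Bump = 279938. G_4 = 279937.

264310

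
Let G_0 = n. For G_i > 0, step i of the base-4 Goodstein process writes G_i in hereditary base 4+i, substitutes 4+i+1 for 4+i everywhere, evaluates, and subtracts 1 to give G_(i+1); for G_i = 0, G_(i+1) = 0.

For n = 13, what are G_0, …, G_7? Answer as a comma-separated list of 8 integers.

i=0: 13 = 3·4 + 1 (b=4); 4→5: 3·5 + 1 = 16; 16−1 = 15
i=1: 15 = 3·5 (b=5); 5→6: 3·6 = 18; 18−1 = 17
i=2: 17 = 2·6 + 5 (b=6); 6→7: 2·7 + 5 = 19; 19−1 = 18
i=3: 18 = 2·7 + 4 (b=7); 7→8: 2·8 + 4 = 20; 20−1 = 19
i=4: 19 = 2·8 + 3 (b=8); 8→9: 2·9 + 3 = 21; 21−1 = 20
i=5: 20 = 2·9 + 2 (b=9); 9→10: 2·10 + 2 = 22; 22−1 = 21
i=6: 21 = 2·10 + 1 (b=10); 10→11: 2·11 + 1 = 23; 23−1 = 22

13, 15, 17, 18, 19, 20, 21, 22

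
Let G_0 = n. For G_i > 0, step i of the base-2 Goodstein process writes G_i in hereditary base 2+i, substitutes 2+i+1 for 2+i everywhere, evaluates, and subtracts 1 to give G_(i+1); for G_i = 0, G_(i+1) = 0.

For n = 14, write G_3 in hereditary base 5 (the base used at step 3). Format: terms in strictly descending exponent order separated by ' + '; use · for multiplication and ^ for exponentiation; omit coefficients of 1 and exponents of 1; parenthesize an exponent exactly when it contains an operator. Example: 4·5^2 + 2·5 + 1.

5^(5 + 1) + 5^5

G_0=14  [base 2] 2^(2 + 1) + 2^2 + 2  →[2↦3]→  3^(3 + 1) + 3^3 + 3 = 111  −1 ⇒ G_1=110
G_1=110  [base 3] 3^(3 + 1) + 3^3 + 2  →[3↦4]→  4^(4 + 1) + 4^4 + 2 = 1282  −1 ⇒ G_2=1281
G_2=1281  [base 4] 4^(4 + 1) + 4^4 + 1  →[4↦5]→  5^(5 + 1) + 5^5 + 1 = 18751  −1 ⇒ G_3=18750
G_3=18750  [base 5] 5^(5 + 1) + 5^5  →[5↦6]→  6^(6 + 1) + 6^6 = 326592  −1 ⇒ G_4=326591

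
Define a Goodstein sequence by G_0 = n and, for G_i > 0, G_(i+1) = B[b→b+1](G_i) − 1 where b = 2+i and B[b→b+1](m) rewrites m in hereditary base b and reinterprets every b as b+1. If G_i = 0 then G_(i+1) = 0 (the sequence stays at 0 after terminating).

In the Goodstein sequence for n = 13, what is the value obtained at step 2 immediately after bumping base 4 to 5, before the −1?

G_0=13  [base 2] 2^(2 + 1) + 2^2 + 1  →[2↦3]→  3^(3 + 1) + 3^3 + 1 = 109  −1 ⇒ G_1=108
G_1=108  [base 3] 3^(3 + 1) + 3^3  →[3↦4]→  4^(4 + 1) + 4^4 = 1280  −1 ⇒ G_2=1279
G_2=1279  [base 4] 4^(4 + 1) + 3·4^3 + 3·4^2 + 3·4 + 3  →[4↦5]→  5^(5 + 1) + 3·5^3 + 3·5^2 + 3·5 + 3 = 16093  −1 ⇒ G_3=16092

16093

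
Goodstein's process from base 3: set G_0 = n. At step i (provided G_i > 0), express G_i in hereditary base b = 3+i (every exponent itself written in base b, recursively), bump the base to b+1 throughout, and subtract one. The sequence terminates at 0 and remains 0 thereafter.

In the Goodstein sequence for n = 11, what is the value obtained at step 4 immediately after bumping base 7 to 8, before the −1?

step 0: 11 = 3^2 + 2; sub 4 for 3: 4^2 + 2; = 18; G_1 = 18−1 = 17
step 1: 17 = 4^2 + 1; sub 5 for 4: 5^2 + 1; = 26; G_2 = 26−1 = 25
step 2: 25 = 5^2; sub 6 for 5: 6^2; = 36; G_3 = 36−1 = 35
step 3: 35 = 5·6 + 5; sub 7 for 6: 5·7 + 5; = 40; G_4 = 40−1 = 39
step 4: 39 = 5·7 + 4; sub 8 for 7: 5·8 + 4; = 44; G_5 = 44−1 = 43

44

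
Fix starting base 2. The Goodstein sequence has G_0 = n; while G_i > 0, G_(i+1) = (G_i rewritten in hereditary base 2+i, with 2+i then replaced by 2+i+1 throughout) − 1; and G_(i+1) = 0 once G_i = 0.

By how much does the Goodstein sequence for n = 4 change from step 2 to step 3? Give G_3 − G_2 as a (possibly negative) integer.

[0] 4 ≡ 2^2 (base 2). Lift 3: 27. −1: 26.
[1] 26 ≡ 2·3^2 + 2·3 + 2 (base 3). Lift 4: 42. −1: 41.
[2] 41 ≡ 2·4^2 + 2·4 + 1 (base 4). Lift 5: 61. −1: 60.

19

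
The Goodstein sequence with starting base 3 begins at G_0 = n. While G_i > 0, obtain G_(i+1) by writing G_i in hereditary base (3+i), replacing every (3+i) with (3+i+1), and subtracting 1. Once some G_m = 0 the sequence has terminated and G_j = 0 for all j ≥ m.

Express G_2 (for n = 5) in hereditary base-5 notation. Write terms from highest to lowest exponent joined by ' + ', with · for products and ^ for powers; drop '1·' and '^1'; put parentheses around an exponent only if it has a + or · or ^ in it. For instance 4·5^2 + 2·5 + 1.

(0) 5|_3 = 3 + 2 ↦ 4 + 2|_4 = 6 ⇒ 5
(1) 5|_4 = 4 + 1 ↦ 5 + 1|_5 = 6 ⇒ 5

5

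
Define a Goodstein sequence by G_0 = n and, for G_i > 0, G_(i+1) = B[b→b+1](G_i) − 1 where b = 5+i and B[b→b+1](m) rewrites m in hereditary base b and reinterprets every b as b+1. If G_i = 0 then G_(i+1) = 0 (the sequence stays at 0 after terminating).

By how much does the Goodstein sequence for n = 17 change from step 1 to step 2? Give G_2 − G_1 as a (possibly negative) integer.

i=0: 17 = 3·5 + 2 (b=5); 5→6: 3·6 + 2 = 20; 20−1 = 19
i=1: 19 = 3·6 + 1 (b=6); 6→7: 3·7 + 1 = 22; 22−1 = 21

2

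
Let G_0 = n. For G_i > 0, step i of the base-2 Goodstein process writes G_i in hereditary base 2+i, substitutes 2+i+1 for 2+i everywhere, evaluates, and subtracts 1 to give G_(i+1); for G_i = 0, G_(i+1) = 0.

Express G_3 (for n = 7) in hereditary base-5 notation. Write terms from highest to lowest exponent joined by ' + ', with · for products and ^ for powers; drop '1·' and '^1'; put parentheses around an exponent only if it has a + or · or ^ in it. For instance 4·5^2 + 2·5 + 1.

5^5 + 2

(0) 7|_2 = 2^2 + 2 + 1 ↦ 3^3 + 3 + 1|_3 = 31 ⇒ 30
(1) 30|_3 = 3^3 + 3 ↦ 4^4 + 4|_4 = 260 ⇒ 259
(2) 259|_4 = 4^4 + 3 ↦ 5^5 + 3|_5 = 3128 ⇒ 3127
(3) 3127|_5 = 5^5 + 2 ↦ 6^6 + 2|_6 = 46658 ⇒ 46657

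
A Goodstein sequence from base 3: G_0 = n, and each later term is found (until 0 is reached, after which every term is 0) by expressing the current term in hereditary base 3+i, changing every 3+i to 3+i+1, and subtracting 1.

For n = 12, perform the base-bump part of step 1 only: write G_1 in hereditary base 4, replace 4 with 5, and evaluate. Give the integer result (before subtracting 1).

28

step 0: 12 = 3^2 + 3; sub 4 for 3: 4^2 + 4; = 20; G_1 = 20−1 = 19
step 1: 19 = 4^2 + 3; sub 5 for 4: 5^2 + 3; = 28; G_2 = 28−1 = 27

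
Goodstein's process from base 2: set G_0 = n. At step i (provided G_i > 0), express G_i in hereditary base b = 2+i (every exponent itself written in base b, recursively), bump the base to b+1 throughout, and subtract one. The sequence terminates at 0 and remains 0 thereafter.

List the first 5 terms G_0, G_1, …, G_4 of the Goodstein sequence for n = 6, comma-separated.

6, 29, 257, 3125, 46655

base 2: 6 = 2^2 + 2; at 3: 3^3 + 3 = 30; next = 29
base 3: 29 = 3^3 + 2; at 4: 4^4 + 2 = 258; next = 257
base 4: 257 = 4^4 + 1; at 5: 5^5 + 1 = 3126; next = 3125
base 5: 3125 = 5^5; at 6: 6^6 = 46656; next = 46655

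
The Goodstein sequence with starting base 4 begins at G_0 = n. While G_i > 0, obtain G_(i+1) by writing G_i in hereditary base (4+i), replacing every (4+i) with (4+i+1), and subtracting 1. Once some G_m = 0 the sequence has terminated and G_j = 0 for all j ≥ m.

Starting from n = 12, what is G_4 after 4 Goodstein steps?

17

12 —HB4→ 3·4 —bump→ 3·5 = 15 —(−1)→ 14
14 —HB5→ 2·5 + 4 —bump→ 2·6 + 4 = 16 —(−1)→ 15
15 —HB6→ 2·6 + 3 —bump→ 2·7 + 3 = 17 —(−1)→ 16
16 —HB7→ 2·7 + 2 —bump→ 2·8 + 2 = 18 —(−1)→ 17
17 —HB8→ 2·8 + 1 —bump→ 2·9 + 1 = 19 —(−1)→ 18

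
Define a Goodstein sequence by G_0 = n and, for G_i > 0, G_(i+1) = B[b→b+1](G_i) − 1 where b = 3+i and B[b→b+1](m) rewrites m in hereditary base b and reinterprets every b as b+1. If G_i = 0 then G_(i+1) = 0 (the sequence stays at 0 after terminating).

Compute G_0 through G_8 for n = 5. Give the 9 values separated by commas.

5, 5, 5, 5, 4, 3, 2, 1, 0

G_0=5  [base 3] 3 + 2  →[3↦4]→  4 + 2 = 6  −1 ⇒ G_1=5
G_1=5  [base 4] 4 + 1  →[4↦5]→  5 + 1 = 6  −1 ⇒ G_2=5
G_2=5  [base 5] 5  →[5↦6]→  6 = 6  −1 ⇒ G_3=5
G_3=5  [base 6] 5  →[6↦7]→  5 = 5  −1 ⇒ G_4=4
G_4=4  [base 7] 4  →[7↦8]→  4 = 4  −1 ⇒ G_5=3
G_5=3  [base 8] 3  →[8↦9]→  3 = 3  −1 ⇒ G_6=2
G_6=2  [base 9] 2  →[9↦10]→  2 = 2  −1 ⇒ G_7=1
G_7=1  [base 10] 1  →[10↦11]→  1 = 1  −1 ⇒ G_8=0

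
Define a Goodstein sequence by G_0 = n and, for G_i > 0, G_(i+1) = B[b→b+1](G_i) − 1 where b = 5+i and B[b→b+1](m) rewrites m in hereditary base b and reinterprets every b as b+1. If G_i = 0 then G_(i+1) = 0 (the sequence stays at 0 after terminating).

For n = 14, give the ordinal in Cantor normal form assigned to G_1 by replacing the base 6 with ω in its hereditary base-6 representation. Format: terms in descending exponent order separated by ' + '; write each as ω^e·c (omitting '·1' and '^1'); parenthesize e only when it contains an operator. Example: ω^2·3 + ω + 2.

G_0=14  [base 5] 2·5 + 4  →[5↦6]→  2·6 + 4 = 16  −1 ⇒ G_1=15
G_1=15  [base 6] 2·6 + 3  →[6↦7]→  2·7 + 3 = 17  −1 ⇒ G_2=16

ω·2 + 3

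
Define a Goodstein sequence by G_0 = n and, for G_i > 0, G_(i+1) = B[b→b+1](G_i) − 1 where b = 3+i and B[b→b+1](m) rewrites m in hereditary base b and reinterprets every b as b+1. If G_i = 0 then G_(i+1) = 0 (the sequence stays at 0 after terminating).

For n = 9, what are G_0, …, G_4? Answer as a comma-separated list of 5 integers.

[0] 9 ≡ 3^2 (base 3). Lift 4: 16. −1: 15.
[1] 15 ≡ 3·4 + 3 (base 4). Lift 5: 18. −1: 17.
[2] 17 ≡ 3·5 + 2 (base 5). Lift 6: 20. −1: 19.
[3] 19 ≡ 3·6 + 1 (base 6). Lift 7: 22. −1: 21.

9, 15, 17, 19, 21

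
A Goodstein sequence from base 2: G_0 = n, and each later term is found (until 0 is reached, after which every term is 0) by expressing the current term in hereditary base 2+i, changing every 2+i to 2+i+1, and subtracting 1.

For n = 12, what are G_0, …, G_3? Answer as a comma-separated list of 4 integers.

12, 107, 1065, 15685

i=0: 12 = 2^(2 + 1) + 2^2 (b=2); 2→3: 3^(3 + 1) + 3^3 = 108; 108−1 = 107
i=1: 107 = 3^(3 + 1) + 2·3^2 + 2·3 + 2 (b=3); 3→4: 4^(4 + 1) + 2·4^2 + 2·4 + 2 = 1066; 1066−1 = 1065
i=2: 1065 = 4^(4 + 1) + 2·4^2 + 2·4 + 1 (b=4); 4→5: 5^(5 + 1) + 2·5^2 + 2·5 + 1 = 15686; 15686−1 = 15685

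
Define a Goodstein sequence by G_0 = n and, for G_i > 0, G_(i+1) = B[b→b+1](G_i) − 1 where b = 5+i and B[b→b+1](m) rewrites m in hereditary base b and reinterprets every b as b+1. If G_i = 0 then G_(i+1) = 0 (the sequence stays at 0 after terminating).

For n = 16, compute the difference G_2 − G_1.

base 5: 16 = 3·5 + 1; at 6: 3·6 + 1 = 19; next = 18
base 6: 18 = 3·6; at 7: 3·7 = 21; next = 20

2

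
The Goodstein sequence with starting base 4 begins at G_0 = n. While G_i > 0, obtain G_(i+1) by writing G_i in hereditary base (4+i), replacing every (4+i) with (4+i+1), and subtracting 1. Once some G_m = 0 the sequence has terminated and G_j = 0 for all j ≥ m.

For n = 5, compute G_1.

step 0: 5 = 4 + 1; sub 5 for 4: 5 + 1; = 6; G_1 = 6−1 = 5
step 1: 5 = 5; sub 6 for 5: 6; = 6; G_2 = 6−1 = 5

5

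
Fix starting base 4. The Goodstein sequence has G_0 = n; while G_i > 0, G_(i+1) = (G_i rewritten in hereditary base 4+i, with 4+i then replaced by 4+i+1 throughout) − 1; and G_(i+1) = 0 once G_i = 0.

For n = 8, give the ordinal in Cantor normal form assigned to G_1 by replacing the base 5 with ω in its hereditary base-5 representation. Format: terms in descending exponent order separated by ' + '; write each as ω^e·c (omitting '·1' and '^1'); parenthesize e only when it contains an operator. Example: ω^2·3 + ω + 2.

ω + 4

G_0 = 8. HB_4(8) = 2·4. Bump = 10. G_1 = 9.
G_1 = 9. HB_5(9) = 5 + 4. Bump = 10. G_2 = 9.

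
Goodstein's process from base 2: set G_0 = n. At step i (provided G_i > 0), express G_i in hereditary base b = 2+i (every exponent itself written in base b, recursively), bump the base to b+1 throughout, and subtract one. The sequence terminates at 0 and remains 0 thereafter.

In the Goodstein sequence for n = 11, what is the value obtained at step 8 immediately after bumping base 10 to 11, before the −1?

G_0 = 11. HB_2(11) = 2^(2 + 1) + 2 + 1. Bump = 85. G_1 = 84.
G_1 = 84. HB_3(84) = 3^(3 + 1) + 3. Bump = 1028. G_2 = 1027.
G_2 = 1027. HB_4(1027) = 4^(4 + 1) + 3. Bump = 15628. G_3 = 15627.
G_3 = 15627. HB_5(15627) = 5^(5 + 1) + 2. Bump = 279938. G_4 = 279937.
G_4 = 279937. HB_6(279937) = 6^(6 + 1) + 1. Bump = 5764802. G_5 = 5764801.
G_5 = 5764801. HB_7(5764801) = 7^(7 + 1). Bump = 134217728. G_6 = 134217727.
G_6 = 134217727. HB_8(134217727) = 7·8^8 + 7·8^7 + 7·8^6 + 7·8^5 + 7·8^4 + 7·8^3 + 7·8^2 + 7·8 + 7. Bump = 2749609303. G_7 = 2749609302.
G_7 = 2749609302. HB_9(2749609302) = 7·9^9 + 7·9^7 + 7·9^6 + 7·9^5 + 7·9^4 + 7·9^3 + 7·9^2 + 7·9 + 6. Bump = 70077777776. G_8 = 70077777775.
G_8 = 70077777775. HB_10(70077777775) = 7·10^10 + 7·10^7 + 7·10^6 + 7·10^5 + 7·10^4 + 7·10^3 + 7·10^2 + 7·10 + 5. Bump = 1997331745491. G_9 = 1997331745490.

1997331745491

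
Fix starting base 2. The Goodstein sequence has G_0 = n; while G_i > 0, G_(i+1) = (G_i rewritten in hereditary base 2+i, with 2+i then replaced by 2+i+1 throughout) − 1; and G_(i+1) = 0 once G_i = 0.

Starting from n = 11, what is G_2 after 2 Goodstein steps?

base 2: 11 = 2^(2 + 1) + 2 + 1; at 3: 3^(3 + 1) + 3 + 1 = 85; next = 84
base 3: 84 = 3^(3 + 1) + 3; at 4: 4^(4 + 1) + 4 = 1028; next = 1027
base 4: 1027 = 4^(4 + 1) + 3; at 5: 5^(5 + 1) + 3 = 15628; next = 15627

1027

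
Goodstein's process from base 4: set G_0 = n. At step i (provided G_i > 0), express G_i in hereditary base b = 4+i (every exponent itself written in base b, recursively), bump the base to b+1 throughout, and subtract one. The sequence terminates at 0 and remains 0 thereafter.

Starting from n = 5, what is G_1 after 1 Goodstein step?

G_0=5  [base 4] 4 + 1  →[4↦5]→  5 + 1 = 6  −1 ⇒ G_1=5
G_1=5  [base 5] 5  →[5↦6]→  6 = 6  −1 ⇒ G_2=5

5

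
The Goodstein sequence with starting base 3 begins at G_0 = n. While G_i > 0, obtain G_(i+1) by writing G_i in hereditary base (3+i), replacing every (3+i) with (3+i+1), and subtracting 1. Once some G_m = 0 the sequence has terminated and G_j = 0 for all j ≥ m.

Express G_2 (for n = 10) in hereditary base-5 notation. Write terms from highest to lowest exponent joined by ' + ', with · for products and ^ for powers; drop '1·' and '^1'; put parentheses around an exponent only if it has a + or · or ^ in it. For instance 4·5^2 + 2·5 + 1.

4·5 + 4

[0] 10 ≡ 3^2 + 1 (base 3). Lift 4: 17. −1: 16.
[1] 16 ≡ 4^2 (base 4). Lift 5: 25. −1: 24.
[2] 24 ≡ 4·5 + 4 (base 5). Lift 6: 28. −1: 27.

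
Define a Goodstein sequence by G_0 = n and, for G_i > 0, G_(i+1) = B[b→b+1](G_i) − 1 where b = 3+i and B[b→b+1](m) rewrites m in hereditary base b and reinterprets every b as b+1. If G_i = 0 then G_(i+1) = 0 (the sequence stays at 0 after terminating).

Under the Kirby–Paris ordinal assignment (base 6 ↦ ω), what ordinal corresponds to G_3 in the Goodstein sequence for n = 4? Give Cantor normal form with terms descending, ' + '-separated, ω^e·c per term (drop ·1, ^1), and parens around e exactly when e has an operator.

3

[0] 4 ≡ 3 + 1 (base 3). Lift 4: 5. −1: 4.
[1] 4 ≡ 4 (base 4). Lift 5: 5. −1: 4.
[2] 4 ≡ 4 (base 5). Lift 6: 4. −1: 3.
[3] 3 ≡ 3 (base 6). Lift 7: 3. −1: 2.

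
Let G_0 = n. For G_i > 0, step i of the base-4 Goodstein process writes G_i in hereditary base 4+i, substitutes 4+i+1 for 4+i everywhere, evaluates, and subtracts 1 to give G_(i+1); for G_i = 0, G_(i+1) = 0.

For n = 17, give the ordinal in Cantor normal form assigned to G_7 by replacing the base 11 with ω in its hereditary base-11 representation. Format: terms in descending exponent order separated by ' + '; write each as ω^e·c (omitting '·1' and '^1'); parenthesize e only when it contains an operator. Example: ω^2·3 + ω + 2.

(0) 17|_4 = 4^2 + 1 ↦ 5^2 + 1|_5 = 26 ⇒ 25
(1) 25|_5 = 5^2 ↦ 6^2|_6 = 36 ⇒ 35
(2) 35|_6 = 5·6 + 5 ↦ 5·7 + 5|_7 = 40 ⇒ 39
(3) 39|_7 = 5·7 + 4 ↦ 5·8 + 4|_8 = 44 ⇒ 43
(4) 43|_8 = 5·8 + 3 ↦ 5·9 + 3|_9 = 48 ⇒ 47
(5) 47|_9 = 5·9 + 2 ↦ 5·10 + 2|_10 = 52 ⇒ 51
(6) 51|_10 = 5·10 + 1 ↦ 5·11 + 1|_11 = 56 ⇒ 55
(7) 55|_11 = 5·11 ↦ 5·12|_12 = 60 ⇒ 59

ω·5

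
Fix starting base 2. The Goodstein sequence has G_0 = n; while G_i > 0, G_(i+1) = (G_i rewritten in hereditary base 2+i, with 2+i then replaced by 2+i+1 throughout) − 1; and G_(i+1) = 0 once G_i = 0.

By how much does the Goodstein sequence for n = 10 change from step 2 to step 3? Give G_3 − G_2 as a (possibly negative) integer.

14600

10 —HB2→ 2^(2 + 1) + 2 —bump→ 3^(3 + 1) + 3 = 84 —(−1)→ 83
83 —HB3→ 3^(3 + 1) + 2 —bump→ 4^(4 + 1) + 2 = 1026 —(−1)→ 1025
1025 —HB4→ 4^(4 + 1) + 1 —bump→ 5^(5 + 1) + 1 = 15626 —(−1)→ 15625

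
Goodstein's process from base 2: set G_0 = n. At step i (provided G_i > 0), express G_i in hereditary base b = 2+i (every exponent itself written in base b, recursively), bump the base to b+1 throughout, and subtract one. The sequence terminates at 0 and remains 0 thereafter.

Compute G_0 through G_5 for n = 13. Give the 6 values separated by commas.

13, 108, 1279, 16092, 280711, 5765998

G_0 = 13. HB_2(13) = 2^(2 + 1) + 2^2 + 1. Bump = 109. G_1 = 108.
G_1 = 108. HB_3(108) = 3^(3 + 1) + 3^3. Bump = 1280. G_2 = 1279.
G_2 = 1279. HB_4(1279) = 4^(4 + 1) + 3·4^3 + 3·4^2 + 3·4 + 3. Bump = 16093. G_3 = 16092.
G_3 = 16092. HB_5(16092) = 5^(5 + 1) + 3·5^3 + 3·5^2 + 3·5 + 2. Bump = 280712. G_4 = 280711.
G_4 = 280711. HB_6(280711) = 6^(6 + 1) + 3·6^3 + 3·6^2 + 3·6 + 1. Bump = 5765999. G_5 = 5765998.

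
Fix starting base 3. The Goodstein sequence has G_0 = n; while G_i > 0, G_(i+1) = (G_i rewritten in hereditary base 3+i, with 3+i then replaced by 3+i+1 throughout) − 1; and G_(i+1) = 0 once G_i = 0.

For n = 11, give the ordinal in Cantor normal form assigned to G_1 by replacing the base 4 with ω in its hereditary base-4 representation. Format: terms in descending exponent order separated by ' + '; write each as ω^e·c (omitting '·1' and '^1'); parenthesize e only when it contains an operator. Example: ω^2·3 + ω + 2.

step 0: 11 = 3^2 + 2; sub 4 for 3: 4^2 + 2; = 18; G_1 = 18−1 = 17
step 1: 17 = 4^2 + 1; sub 5 for 4: 5^2 + 1; = 26; G_2 = 26−1 = 25

ω^2 + 1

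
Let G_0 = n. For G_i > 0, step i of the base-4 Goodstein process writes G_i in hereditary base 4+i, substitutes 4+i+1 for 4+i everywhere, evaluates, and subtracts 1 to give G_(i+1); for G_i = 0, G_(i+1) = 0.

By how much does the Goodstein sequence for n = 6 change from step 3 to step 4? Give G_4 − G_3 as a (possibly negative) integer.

G_0 = 6. HB_4(6) = 4 + 2. Bump = 7. G_1 = 6.
G_1 = 6. HB_5(6) = 5 + 1. Bump = 7. G_2 = 6.
G_2 = 6. HB_6(6) = 6. Bump = 7. G_3 = 6.
G_3 = 6. HB_7(6) = 6. Bump = 6. G_4 = 5.

-1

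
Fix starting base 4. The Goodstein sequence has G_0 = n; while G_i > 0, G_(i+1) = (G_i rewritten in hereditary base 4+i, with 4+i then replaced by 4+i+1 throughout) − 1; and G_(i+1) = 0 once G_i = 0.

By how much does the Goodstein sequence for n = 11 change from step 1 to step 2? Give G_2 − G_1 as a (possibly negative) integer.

step 0: 11 = 2·4 + 3; sub 5 for 4: 2·5 + 3; = 13; G_1 = 13−1 = 12
step 1: 12 = 2·5 + 2; sub 6 for 5: 2·6 + 2; = 14; G_2 = 14−1 = 13

1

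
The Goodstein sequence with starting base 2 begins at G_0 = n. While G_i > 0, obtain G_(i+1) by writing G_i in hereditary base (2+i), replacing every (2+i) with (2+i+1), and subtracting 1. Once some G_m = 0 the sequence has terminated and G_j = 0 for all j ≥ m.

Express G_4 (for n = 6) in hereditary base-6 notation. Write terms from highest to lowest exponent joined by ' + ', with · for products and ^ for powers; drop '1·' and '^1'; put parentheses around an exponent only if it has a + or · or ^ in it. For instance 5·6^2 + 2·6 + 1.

base 2: 6 = 2^2 + 2; at 3: 3^3 + 3 = 30; next = 29
base 3: 29 = 3^3 + 2; at 4: 4^4 + 2 = 258; next = 257
base 4: 257 = 4^4 + 1; at 5: 5^5 + 1 = 3126; next = 3125
base 5: 3125 = 5^5; at 6: 6^6 = 46656; next = 46655
base 6: 46655 = 5·6^5 + 5·6^4 + 5·6^3 + 5·6^2 + 5·6 + 5; at 7: 5·7^5 + 5·7^4 + 5·7^3 + 5·7^2 + 5·7 + 5 = 98040; next = 98039

5·6^5 + 5·6^4 + 5·6^3 + 5·6^2 + 5·6 + 5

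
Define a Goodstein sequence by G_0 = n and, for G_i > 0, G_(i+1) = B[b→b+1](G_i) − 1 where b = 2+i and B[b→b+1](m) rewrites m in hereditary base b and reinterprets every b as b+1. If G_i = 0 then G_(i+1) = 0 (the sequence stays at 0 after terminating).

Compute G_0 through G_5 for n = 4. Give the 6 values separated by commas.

4, 26, 41, 60, 83, 109

step 0: 4 = 2^2; sub 3 for 2: 3^3; = 27; G_1 = 27−1 = 26
step 1: 26 = 2·3^2 + 2·3 + 2; sub 4 for 3: 2·4^2 + 2·4 + 2; = 42; G_2 = 42−1 = 41
step 2: 41 = 2·4^2 + 2·4 + 1; sub 5 for 4: 2·5^2 + 2·5 + 1; = 61; G_3 = 61−1 = 60
step 3: 60 = 2·5^2 + 2·5; sub 6 for 5: 2·6^2 + 2·6; = 84; G_4 = 84−1 = 83
step 4: 83 = 2·6^2 + 6 + 5; sub 7 for 6: 2·7^2 + 7 + 5; = 110; G_5 = 110−1 = 109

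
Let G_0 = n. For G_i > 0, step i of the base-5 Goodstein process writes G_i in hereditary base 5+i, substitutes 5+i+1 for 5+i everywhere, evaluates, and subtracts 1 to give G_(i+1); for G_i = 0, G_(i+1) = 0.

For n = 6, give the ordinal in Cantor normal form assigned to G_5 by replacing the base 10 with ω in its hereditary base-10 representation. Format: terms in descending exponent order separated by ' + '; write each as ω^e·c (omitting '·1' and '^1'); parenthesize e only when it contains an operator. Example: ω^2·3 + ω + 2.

3

G_0 = 6. HB_5(6) = 5 + 1. Bump = 7. G_1 = 6.
G_1 = 6. HB_6(6) = 6. Bump = 7. G_2 = 6.
G_2 = 6. HB_7(6) = 6. Bump = 6. G_3 = 5.
G_3 = 5. HB_8(5) = 5. Bump = 5. G_4 = 4.
G_4 = 4. HB_9(4) = 4. Bump = 4. G_5 = 3.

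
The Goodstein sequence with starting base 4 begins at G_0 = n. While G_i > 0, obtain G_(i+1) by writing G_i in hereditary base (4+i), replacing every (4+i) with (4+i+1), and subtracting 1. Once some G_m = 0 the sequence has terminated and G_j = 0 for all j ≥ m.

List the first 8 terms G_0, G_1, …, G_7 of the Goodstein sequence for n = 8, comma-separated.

i=0: 8 = 2·4 (b=4); 4→5: 2·5 = 10; 10−1 = 9
i=1: 9 = 5 + 4 (b=5); 5→6: 6 + 4 = 10; 10−1 = 9
i=2: 9 = 6 + 3 (b=6); 6→7: 7 + 3 = 10; 10−1 = 9
i=3: 9 = 7 + 2 (b=7); 7→8: 8 + 2 = 10; 10−1 = 9
i=4: 9 = 8 + 1 (b=8); 8→9: 9 + 1 = 10; 10−1 = 9
i=5: 9 = 9 (b=9); 9→10: 10 = 10; 10−1 = 9
i=6: 9 = 9 (b=10); 10→11: 9 = 9; 9−1 = 8

8, 9, 9, 9, 9, 9, 9, 8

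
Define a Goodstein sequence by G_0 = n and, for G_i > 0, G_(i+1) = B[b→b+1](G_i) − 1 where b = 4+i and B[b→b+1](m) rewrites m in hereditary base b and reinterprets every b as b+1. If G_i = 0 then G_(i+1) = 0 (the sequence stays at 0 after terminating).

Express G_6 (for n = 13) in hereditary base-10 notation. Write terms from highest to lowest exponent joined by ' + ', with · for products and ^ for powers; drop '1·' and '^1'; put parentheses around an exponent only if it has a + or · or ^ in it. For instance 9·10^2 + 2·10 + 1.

2·10 + 1

step 0: 13 = 3·4 + 1; sub 5 for 4: 3·5 + 1; = 16; G_1 = 16−1 = 15
step 1: 15 = 3·5; sub 6 for 5: 3·6; = 18; G_2 = 18−1 = 17
step 2: 17 = 2·6 + 5; sub 7 for 6: 2·7 + 5; = 19; G_3 = 19−1 = 18
step 3: 18 = 2·7 + 4; sub 8 for 7: 2·8 + 4; = 20; G_4 = 20−1 = 19
step 4: 19 = 2·8 + 3; sub 9 for 8: 2·9 + 3; = 21; G_5 = 21−1 = 20
step 5: 20 = 2·9 + 2; sub 10 for 9: 2·10 + 2; = 22; G_6 = 22−1 = 21
step 6: 21 = 2·10 + 1; sub 11 for 10: 2·11 + 1; = 23; G_7 = 23−1 = 22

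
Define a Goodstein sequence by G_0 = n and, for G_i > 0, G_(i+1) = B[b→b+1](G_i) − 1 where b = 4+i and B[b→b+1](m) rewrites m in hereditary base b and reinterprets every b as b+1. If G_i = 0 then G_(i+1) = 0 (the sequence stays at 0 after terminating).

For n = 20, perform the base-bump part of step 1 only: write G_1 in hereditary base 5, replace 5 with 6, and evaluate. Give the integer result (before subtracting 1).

G_0=20  [base 4] 4^2 + 4  →[4↦5]→  5^2 + 5 = 30  −1 ⇒ G_1=29
G_1=29  [base 5] 5^2 + 4  →[5↦6]→  6^2 + 4 = 40  −1 ⇒ G_2=39

40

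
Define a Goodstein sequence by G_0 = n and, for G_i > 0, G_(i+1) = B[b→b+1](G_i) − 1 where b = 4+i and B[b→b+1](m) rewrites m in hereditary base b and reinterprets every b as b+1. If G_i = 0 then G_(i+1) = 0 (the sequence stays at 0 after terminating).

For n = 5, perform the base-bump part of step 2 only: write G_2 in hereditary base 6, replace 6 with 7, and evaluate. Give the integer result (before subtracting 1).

5 —HB4→ 4 + 1 —bump→ 5 + 1 = 6 —(−1)→ 5
5 —HB5→ 5 —bump→ 6 = 6 —(−1)→ 5

5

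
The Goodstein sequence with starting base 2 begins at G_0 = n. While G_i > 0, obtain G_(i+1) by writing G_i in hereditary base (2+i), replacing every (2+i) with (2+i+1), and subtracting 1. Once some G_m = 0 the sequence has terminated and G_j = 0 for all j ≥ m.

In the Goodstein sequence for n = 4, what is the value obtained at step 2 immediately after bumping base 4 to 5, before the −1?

61

step 0: 4 = 2^2; sub 3 for 2: 3^3; = 27; G_1 = 27−1 = 26
step 1: 26 = 2·3^2 + 2·3 + 2; sub 4 for 3: 2·4^2 + 2·4 + 2; = 42; G_2 = 42−1 = 41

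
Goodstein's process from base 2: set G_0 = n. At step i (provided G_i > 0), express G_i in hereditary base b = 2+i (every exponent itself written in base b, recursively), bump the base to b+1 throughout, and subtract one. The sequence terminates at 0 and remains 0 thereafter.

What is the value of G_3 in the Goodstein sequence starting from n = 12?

15685

[0] 12 ≡ 2^(2 + 1) + 2^2 (base 2). Lift 3: 108. −1: 107.
[1] 107 ≡ 3^(3 + 1) + 2·3^2 + 2·3 + 2 (base 3). Lift 4: 1066. −1: 1065.
[2] 1065 ≡ 4^(4 + 1) + 2·4^2 + 2·4 + 1 (base 4). Lift 5: 15686. −1: 15685.
[3] 15685 ≡ 5^(5 + 1) + 2·5^2 + 2·5 (base 5). Lift 6: 280020. −1: 280019.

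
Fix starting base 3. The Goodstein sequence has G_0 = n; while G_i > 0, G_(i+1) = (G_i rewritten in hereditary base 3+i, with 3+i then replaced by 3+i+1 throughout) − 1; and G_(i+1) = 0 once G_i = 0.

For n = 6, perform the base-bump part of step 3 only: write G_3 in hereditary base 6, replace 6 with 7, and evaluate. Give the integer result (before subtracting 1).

i=0: 6 = 2·3 (b=3); 3→4: 2·4 = 8; 8−1 = 7
i=1: 7 = 4 + 3 (b=4); 4→5: 5 + 3 = 8; 8−1 = 7
i=2: 7 = 5 + 2 (b=5); 5→6: 6 + 2 = 8; 8−1 = 7

8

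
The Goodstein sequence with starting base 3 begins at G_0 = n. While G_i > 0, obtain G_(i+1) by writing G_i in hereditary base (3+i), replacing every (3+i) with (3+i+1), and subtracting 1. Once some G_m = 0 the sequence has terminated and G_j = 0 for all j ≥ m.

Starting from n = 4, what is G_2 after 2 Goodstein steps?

i=0: 4 = 3 + 1 (b=3); 3→4: 4 + 1 = 5; 5−1 = 4
i=1: 4 = 4 (b=4); 4→5: 5 = 5; 5−1 = 4
i=2: 4 = 4 (b=5); 5→6: 4 = 4; 4−1 = 3

4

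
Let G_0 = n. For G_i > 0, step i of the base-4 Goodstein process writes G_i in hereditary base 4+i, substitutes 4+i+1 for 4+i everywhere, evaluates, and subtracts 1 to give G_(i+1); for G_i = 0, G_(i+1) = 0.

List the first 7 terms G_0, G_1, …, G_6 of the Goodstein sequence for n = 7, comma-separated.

7 —HB4→ 4 + 3 —bump→ 5 + 3 = 8 —(−1)→ 7
7 —HB5→ 5 + 2 —bump→ 6 + 2 = 8 —(−1)→ 7
7 —HB6→ 6 + 1 —bump→ 7 + 1 = 8 —(−1)→ 7
7 —HB7→ 7 —bump→ 8 = 8 —(−1)→ 7
7 —HB8→ 7 —bump→ 7 = 7 —(−1)→ 6
6 —HB9→ 6 —bump→ 6 = 6 —(−1)→ 5

7, 7, 7, 7, 7, 6, 5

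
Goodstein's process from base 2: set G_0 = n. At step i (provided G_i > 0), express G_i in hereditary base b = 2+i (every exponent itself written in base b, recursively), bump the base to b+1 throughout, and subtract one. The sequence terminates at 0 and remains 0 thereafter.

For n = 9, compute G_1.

G_0 = 9. HB_2(9) = 2^(2 + 1) + 1. Bump = 82. G_1 = 81.
G_1 = 81. HB_3(81) = 3^(3 + 1). Bump = 1024. G_2 = 1023.

81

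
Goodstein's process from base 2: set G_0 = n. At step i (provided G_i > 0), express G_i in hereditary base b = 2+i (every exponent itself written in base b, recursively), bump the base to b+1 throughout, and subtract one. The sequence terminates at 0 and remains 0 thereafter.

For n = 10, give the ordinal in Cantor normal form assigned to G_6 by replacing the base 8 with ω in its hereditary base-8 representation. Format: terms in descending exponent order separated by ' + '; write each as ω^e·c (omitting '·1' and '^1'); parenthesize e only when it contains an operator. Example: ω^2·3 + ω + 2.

base 2: 10 = 2^(2 + 1) + 2; at 3: 3^(3 + 1) + 3 = 84; next = 83
base 3: 83 = 3^(3 + 1) + 2; at 4: 4^(4 + 1) + 2 = 1026; next = 1025
base 4: 1025 = 4^(4 + 1) + 1; at 5: 5^(5 + 1) + 1 = 15626; next = 15625
base 5: 15625 = 5^(5 + 1); at 6: 6^(6 + 1) = 279936; next = 279935
base 6: 279935 = 5·6^6 + 5·6^5 + 5·6^4 + 5·6^3 + 5·6^2 + 5·6 + 5; at 7: 5·7^7 + 5·7^5 + 5·7^4 + 5·7^3 + 5·7^2 + 5·7 + 5 = 4215755; next = 4215754
base 7: 4215754 = 5·7^7 + 5·7^5 + 5·7^4 + 5·7^3 + 5·7^2 + 5·7 + 4; at 8: 5·8^8 + 5·8^5 + 5·8^4 + 5·8^3 + 5·8^2 + 5·8 + 4 = 84073324; next = 84073323
base 8: 84073323 = 5·8^8 + 5·8^5 + 5·8^4 + 5·8^3 + 5·8^2 + 5·8 + 3; at 9: 5·9^9 + 5·9^5 + 5·9^4 + 5·9^3 + 5·9^2 + 5·9 + 3 = 1937434593; next = 1937434592

ω^ω·5 + ω^5·5 + ω^4·5 + ω^3·5 + ω^2·5 + ω·5 + 3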